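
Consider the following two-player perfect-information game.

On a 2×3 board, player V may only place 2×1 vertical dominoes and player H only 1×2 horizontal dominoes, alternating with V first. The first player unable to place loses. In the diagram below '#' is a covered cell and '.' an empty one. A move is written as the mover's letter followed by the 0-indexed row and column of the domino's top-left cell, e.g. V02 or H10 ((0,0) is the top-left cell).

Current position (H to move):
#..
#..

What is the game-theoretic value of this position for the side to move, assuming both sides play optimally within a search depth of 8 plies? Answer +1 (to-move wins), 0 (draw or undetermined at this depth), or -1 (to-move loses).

p1 H@[#../#..]: H01[###/#..]+1* H11[#../###]+1
p2 V@[###/#..] terminal -1; root [#../#..] d8

value(#../#.., H) = +1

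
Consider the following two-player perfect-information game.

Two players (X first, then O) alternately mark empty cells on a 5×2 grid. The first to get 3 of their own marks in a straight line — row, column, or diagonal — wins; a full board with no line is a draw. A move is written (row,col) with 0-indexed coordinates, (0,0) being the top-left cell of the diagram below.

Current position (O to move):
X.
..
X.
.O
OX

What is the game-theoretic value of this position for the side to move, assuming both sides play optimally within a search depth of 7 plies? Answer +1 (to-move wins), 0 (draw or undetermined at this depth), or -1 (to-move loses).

value(X./../X./.O/OX, O) = 0

ply 1, O at X./../X./.O/OX | (0,1)=-1→XO/../X./.O/OX; (1,0)=+0→X./O./X./.O/OX*; (1,1)=-1→X./.O/X./.O/OX; (2,1)=-1→X./../XO/.O/OX; (3,0)=-1→X./../X./OO/OX
ply 2, X at X./O./X./.O/OX | (0,1)=+0→XX/O./X./.O/OX*; (1,1)=+0→X./OX/X./.O/OX; (2,1)=+0→X./O./XX/.O/OX; (3,0)=+0→X./O./X./XO/OX
ply 3, O at XX/O./X./.O/OX | (1,1)=+0→XX/OO/X./.O/OX*; (2,1)=+0→XX/O./XO/.O/OX; (3,0)=+0→XX/O./X./OO/OX
ply 4, X at XX/OO/X./.O/OX | (2,1)=+0→XX/OO/XX/.O/OX*; (3,0)=-1→XX/OO/X./XO/OX
ply 5, O at XX/OO/XX/.O/OX | (3,0)=+0→XX/OO/XX/OO/OX*
ply 6: XX/OO/XX/OO/OX is terminal +0 (X); from X./../X./.O/OX depth 7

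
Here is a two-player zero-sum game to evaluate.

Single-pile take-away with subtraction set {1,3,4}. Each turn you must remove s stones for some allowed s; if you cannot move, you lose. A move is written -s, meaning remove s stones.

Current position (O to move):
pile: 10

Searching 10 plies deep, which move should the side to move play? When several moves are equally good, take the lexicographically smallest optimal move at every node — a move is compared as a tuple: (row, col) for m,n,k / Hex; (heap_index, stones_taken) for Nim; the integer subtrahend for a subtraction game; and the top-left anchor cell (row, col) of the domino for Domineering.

O's best at [10]: -1

p1 O@[10]: -1[9]+1* -3[7]+1 -4[6]-1
p2 X@[9]: -1[8]-1* -3[6]-1 -4[5]-1
p3 O@[8]: -1[7]+1* -3[5]-1 -4[4]-1
p4 X@[7]: -1[6]-1* -3[4]-1 -4[3]-1
p5 O@[6]: -1[5]-1 -3[3]-1 -4[2]+1*
p6 X@[2]: -1[1]-1*
p7 O@[1]: -1[0]+1*
p8 X@[0] terminal -1; root [10] d10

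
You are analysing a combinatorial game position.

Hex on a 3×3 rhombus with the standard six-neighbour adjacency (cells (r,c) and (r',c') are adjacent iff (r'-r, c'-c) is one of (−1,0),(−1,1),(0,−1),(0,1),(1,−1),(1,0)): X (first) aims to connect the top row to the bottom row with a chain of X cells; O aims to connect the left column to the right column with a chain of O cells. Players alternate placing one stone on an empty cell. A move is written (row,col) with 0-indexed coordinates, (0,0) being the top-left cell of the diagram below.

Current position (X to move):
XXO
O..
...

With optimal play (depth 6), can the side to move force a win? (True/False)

p1 X@[XXO/O../...]: (1,1)[XXO/OX./...]+1* (1,2)[XXO/O.X/...]-1 (2,0)[XXO/O../X..]-1 (2,1)[XXO/O../.X.]-1 (2,2)[XXO/O../..X]-1
p2 O@[XXO/OX./...]: (1,2)[XXO/OXO/...]-1* (2,0)[XXO/OX./O..]-1 (2,1)[XXO/OX./.O.]-1 (2,2)[XXO/OX./..O]-1
p3 X@[XXO/OXO/...]: (2,0)[XXO/OXO/X..]+1* (2,1)[XXO/OXO/.X.]+1 (2,2)[XXO/OXO/..X]+1
p4 O@[XXO/OXO/X..] terminal -1; root [XXO/O../...] d6

X winning at [XXO/O../...]: True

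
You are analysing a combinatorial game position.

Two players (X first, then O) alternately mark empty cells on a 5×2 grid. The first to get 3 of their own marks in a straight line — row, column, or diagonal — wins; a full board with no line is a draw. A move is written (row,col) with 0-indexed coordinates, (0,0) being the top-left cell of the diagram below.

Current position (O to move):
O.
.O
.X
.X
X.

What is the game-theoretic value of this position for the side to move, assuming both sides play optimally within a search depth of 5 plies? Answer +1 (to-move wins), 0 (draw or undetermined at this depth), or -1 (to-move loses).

value(O./.O/.X/.X/X., O) = 0

[O./.O/.X/.X/X.] O move#1: (0,1):-1/OO/.O/.X/.X/X., (1,0):-1/O./OO/.X/.X/X., (2,0):-1/O./.O/OX/.X/X., (3,0):-1/O./.O/.X/OX/X., (4,1):+0/O./.O/.X/.X/XO*
[O./.O/.X/.X/XO] X move#2: (0,1):+0/OX/.O/.X/.X/XO*, (1,0):+0/O./XO/.X/.X/XO, (2,0):+0/O./.O/XX/.X/XO, (3,0):+0/O./.O/.X/XX/XO
[OX/.O/.X/.X/XO] O move#3: (1,0):+0/OX/OO/.X/.X/XO*, (2,0):+0/OX/.O/OX/.X/XO, (3,0):+0/OX/.O/.X/OX/XO
[OX/OO/.X/.X/XO] X move#4: (2,0):+0/OX/OO/XX/.X/XO*, (3,0):-1/OX/OO/.X/XX/XO
[OX/OO/XX/.X/XO] O move#5: (3,0):+0/OX/OO/XX/OX/XO*
[OX/OO/XX/OX/XO] end (terminal +0, X#6); searched O./.O/.X/.X/X. to 5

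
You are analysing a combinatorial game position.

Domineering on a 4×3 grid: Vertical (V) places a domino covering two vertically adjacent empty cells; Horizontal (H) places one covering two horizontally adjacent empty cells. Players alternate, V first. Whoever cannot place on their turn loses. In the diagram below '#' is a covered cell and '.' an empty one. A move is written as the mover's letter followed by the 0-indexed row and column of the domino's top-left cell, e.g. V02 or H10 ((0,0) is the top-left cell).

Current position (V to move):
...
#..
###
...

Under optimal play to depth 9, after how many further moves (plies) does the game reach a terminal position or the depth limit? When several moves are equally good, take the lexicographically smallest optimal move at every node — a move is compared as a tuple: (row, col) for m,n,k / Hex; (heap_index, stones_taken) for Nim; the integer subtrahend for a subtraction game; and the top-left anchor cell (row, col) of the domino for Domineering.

PV length from [.../#../###/...]: 3 plies

[.../#../###/...] V move#1: V01:+1/.#./##./###/...*, V02:-1/..#/#.#/###/...
[.#./##./###/...] H move#2: H30:-1/.#./##./###/##.*, H31:-1/.#./##./###/.##
[.#./##./###/##.] V move#3: V02:+1/.##/###/###/##.*
[.##/###/###/##.] end (terminal -1, H#4); searched .../#../###/... to 9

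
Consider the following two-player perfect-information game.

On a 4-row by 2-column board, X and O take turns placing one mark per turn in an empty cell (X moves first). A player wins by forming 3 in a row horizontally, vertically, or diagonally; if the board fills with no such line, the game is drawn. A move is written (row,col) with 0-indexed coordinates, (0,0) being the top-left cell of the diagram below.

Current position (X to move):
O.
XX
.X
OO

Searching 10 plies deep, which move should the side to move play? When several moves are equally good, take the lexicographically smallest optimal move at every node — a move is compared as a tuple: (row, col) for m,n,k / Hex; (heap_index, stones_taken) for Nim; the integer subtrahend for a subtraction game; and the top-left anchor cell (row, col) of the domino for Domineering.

p1 X@[O./XX/.X/OO]: (0,1)[OX/XX/.X/OO]+1* (2,0)[O./XX/XX/OO]+0
p2 O@[OX/XX/.X/OO] terminal -1; root [O./XX/.X/OO] d10

X's best at [O./XX/.X/OO]: (0,1)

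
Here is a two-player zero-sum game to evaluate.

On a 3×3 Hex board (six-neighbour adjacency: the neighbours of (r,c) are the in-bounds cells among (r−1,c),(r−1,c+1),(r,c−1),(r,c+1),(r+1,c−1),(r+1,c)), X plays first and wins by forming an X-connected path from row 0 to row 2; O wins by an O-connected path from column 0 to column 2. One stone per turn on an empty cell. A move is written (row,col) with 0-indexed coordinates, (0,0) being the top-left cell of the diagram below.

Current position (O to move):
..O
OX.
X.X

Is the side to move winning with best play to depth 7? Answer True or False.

O winning at [..O/OX./X.X]: True

p1 O@[..O/OX./X.X]: (0,0)[O.O/OX./X.X]-1 (0,1)[.OO/OX./X.X]+1* (1,2)[..O/OXO/X.X]-1 (2,1)[..O/OX./XOX]-1
p2 X@[.OO/OX./X.X] terminal -1; root [..O/OX./X.X] d7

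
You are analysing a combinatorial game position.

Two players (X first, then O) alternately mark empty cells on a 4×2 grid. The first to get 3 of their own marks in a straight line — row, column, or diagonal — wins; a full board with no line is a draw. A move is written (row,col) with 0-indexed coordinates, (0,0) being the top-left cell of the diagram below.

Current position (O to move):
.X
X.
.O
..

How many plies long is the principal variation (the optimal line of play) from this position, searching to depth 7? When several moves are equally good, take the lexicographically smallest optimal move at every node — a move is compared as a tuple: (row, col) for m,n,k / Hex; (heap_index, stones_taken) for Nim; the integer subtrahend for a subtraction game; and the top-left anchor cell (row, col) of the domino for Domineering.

PV length from [.X/X./.O/..]: 5 plies

ply 1, O at .X/X./.O/.. | (0,0)=+0→OX/X./.O/..*; (1,1)=+0→.X/XO/.O/..; (2,0)=+0→.X/X./OO/..; (3,0)=+0→.X/X./.O/O.; (3,1)=+0→.X/X./.O/.O
ply 2, X at OX/X./.O/.. | (1,1)=+0→OX/XX/.O/..*; (2,0)=+0→OX/X./XO/..; (3,0)=+0→OX/X./.O/X.; (3,1)=+0→OX/X./.O/.X
ply 3, O at OX/XX/.O/.. | (2,0)=+0→OX/XX/OO/..*; (3,0)=+0→OX/XX/.O/O.; (3,1)=+0→OX/XX/.O/.O
ply 4, X at OX/XX/OO/.. | (3,0)=+0→OX/XX/OO/X.*; (3,1)=+0→OX/XX/OO/.X
ply 5, O at OX/XX/OO/X. | (3,1)=+0→OX/XX/OO/XO*
ply 6: OX/XX/OO/XO is terminal +0 (X); from .X/X./.O/.. depth 7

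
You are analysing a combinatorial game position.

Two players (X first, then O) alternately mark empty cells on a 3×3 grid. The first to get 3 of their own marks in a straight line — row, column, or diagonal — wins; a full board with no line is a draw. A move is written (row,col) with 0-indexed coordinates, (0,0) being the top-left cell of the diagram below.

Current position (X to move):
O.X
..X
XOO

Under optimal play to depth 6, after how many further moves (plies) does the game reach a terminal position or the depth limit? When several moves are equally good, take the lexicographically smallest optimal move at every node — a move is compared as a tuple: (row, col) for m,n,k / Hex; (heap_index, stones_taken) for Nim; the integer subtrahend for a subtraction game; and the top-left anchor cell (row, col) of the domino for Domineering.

PV length from [O.X/..X/XOO]: 1 ply

ply 1, X at O.X/..X/XOO | (0,1)=-1→OXX/..X/XOO; (1,0)=-1→O.X/X.X/XOO; (1,1)=+1→O.X/.XX/XOO*
ply 2: O.X/.XX/XOO is terminal -1 (O); from O.X/..X/XOO depth 6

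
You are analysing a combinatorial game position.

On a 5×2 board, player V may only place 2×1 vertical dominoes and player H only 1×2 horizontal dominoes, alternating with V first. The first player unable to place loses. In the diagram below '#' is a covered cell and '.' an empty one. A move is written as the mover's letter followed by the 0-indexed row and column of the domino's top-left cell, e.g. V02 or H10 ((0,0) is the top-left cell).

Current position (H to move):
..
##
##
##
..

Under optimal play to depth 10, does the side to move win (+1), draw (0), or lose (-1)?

[../##/##/##/..] H move#1: H00:+1/##/##/##/##/..*, H40:+1/../##/##/##/##
[##/##/##/##/..] end (terminal -1, V#2); searched ../##/##/##/.. to 10

value(../##/##/##/.., H) = +1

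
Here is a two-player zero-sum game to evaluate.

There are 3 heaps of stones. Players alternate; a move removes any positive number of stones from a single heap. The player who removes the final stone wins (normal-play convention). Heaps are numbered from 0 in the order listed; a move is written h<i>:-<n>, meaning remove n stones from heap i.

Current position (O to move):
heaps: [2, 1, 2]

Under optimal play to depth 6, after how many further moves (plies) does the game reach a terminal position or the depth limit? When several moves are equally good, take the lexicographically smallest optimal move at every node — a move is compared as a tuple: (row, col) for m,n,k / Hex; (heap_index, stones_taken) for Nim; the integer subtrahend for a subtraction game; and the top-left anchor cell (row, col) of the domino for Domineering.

p1 O@[(2,1,2)]: h0:-1[(1,1,2)]-1 h0:-2[(0,1,2)]-1 h1:-1[(2,0,2)]+1* h2:-1[(2,1,1)]-1 h2:-2[(2,1,0)]-1
p2 X@[(2,0,2)]: h0:-1[(1,0,2)]-1* h0:-2[(0,0,2)]-1 h2:-1[(2,0,1)]-1 h2:-2[(2,0,0)]-1
p3 O@[(1,0,2)]: h0:-1[(0,0,2)]-1 h2:-1[(1,0,1)]+1* h2:-2[(1,0,0)]-1
p4 X@[(1,0,1)]: h0:-1[(0,0,1)]-1* h2:-1[(1,0,0)]-1
p5 O@[(0,0,1)]: h2:-1[(0,0,0)]+1*
p6 X@[(0,0,0)] terminal -1; root [(2,1,2)] d6

PV length from [(2,1,2)]: 5 plies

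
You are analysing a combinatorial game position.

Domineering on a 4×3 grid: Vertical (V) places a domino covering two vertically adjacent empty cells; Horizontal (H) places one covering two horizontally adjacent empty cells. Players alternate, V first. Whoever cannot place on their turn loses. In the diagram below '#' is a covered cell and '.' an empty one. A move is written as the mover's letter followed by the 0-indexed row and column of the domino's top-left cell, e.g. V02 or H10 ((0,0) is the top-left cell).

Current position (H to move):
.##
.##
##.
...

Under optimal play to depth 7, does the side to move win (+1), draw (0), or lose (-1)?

value(.##/.##/##./..., H) = -1

ply 1, H at .##/.##/##./... | H30=-1→.##/.##/##./##.*; H31=-1→.##/.##/##./.##
ply 2, V at .##/.##/##./##. | V00=+1→###/###/##./##.*; V22=+1→.##/.##/###/###
ply 3: ###/###/##./##. is terminal -1 (H); from .##/.##/##./... depth 7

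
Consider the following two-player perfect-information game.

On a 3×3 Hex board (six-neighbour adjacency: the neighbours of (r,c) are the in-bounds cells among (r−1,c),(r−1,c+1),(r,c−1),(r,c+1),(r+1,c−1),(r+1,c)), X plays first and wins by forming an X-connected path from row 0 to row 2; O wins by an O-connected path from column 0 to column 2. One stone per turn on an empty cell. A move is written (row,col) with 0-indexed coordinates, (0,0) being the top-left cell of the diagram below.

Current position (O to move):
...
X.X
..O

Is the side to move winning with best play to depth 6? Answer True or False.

ply 1, O at .../X.X/..O | (0,0)=-1→O../X.X/..O*; (0,1)=-1→.O./X.X/..O; (0,2)=-1→..O/X.X/..O; (1,1)=-1→.../XOX/..O; (2,0)=-1→.../X.X/O.O; (2,1)=-1→.../X.X/.OO
ply 2, X at O../X.X/..O | (0,1)=+1→OX./X.X/..O*; (0,2)=+1→O.X/X.X/..O; (1,1)=+1→O../XXX/..O; (2,0)=+1→O../X.X/X.O; (2,1)=+1→O../X.X/.XO
ply 3, O at OX./X.X/..O | (0,2)=-1→OXO/X.X/..O*; (1,1)=-1→OX./XOX/..O; (2,0)=-1→OX./X.X/O.O; (2,1)=-1→OX./X.X/.OO
ply 4, X at OXO/X.X/..O | (1,1)=+1→OXO/XXX/..O*; (2,0)=+1→OXO/X.X/X.O; (2,1)=+1→OXO/X.X/.XO
ply 5, O at OXO/XXX/..O | (2,0)=-1→OXO/XXX/O.O*; (2,1)=-1→OXO/XXX/.OO
ply 6, X at OXO/XXX/O.O | (2,1)=+1→OXO/XXX/OXO*
ply 7: OXO/XXX/OXO is terminal -1 (O); from .../X.X/..O depth 6

O winning at [.../X.X/..O]: False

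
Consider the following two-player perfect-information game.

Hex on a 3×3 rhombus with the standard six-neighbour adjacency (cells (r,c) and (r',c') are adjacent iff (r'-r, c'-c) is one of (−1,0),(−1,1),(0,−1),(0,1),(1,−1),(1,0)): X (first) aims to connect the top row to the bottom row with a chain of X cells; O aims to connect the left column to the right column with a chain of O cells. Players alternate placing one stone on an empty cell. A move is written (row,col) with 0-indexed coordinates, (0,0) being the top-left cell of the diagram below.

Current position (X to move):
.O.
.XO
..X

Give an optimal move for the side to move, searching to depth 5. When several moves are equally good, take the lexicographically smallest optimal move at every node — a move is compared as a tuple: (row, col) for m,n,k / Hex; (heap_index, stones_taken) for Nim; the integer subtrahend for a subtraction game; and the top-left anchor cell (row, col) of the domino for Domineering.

X's best at [.O./.XO/..X]: (0,0)

[.O./.XO/..X] X move#1: (0,0):+1/XO./.XO/..X*, (0,2):+1/.OX/.XO/..X, (1,0):+1/.O./XXO/..X, (2,0):-1/.O./.XO/X.X, (2,1):-1/.O./.XO/.XX
[XO./.XO/..X] O move#2: (0,2):-1/XOO/.XO/..X*, (1,0):-1/XO./OXO/..X, (2,0):-1/XO./.XO/O.X, (2,1):-1/XO./.XO/.OX
[XOO/.XO/..X] X move#3: (1,0):+1/XOO/XXO/..X*, (2,0):-1/XOO/.XO/X.X, (2,1):-1/XOO/.XO/.XX
[XOO/XXO/..X] O move#4: (2,0):-1/XOO/XXO/O.X*, (2,1):-1/XOO/XXO/.OX
[XOO/XXO/O.X] X move#5: (2,1):+1/XOO/XXO/OXX*
[XOO/XXO/OXX] end (terminal -1, O#6); searched .O./.XO/..X to 5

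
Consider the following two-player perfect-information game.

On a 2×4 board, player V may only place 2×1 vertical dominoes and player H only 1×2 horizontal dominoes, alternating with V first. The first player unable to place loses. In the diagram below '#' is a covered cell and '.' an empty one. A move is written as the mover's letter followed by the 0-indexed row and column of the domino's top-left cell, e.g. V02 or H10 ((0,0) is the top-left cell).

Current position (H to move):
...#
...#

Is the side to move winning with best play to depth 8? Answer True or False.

H winning at [...#/...#]: True

ply 1, H at ...#/...# | H00=+1→##.#/...#*; H01=+1→.###/...#; H10=+1→...#/##.#; H11=+1→...#/.###
ply 2, V at ##.#/...# | V02=-1→####/..##*
ply 3, H at ####/..## | H10=+1→####/####*
ply 4: ####/#### is terminal -1 (V); from ...#/...# depth 8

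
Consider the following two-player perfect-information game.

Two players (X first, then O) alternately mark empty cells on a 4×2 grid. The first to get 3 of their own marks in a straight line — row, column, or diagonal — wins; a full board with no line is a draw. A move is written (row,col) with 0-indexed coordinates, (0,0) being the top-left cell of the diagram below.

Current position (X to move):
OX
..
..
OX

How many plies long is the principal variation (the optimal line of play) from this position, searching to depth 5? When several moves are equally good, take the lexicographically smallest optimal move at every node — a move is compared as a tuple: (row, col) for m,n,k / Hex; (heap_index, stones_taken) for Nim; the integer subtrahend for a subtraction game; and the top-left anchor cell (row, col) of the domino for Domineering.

PV length from [OX/../../OX]: 4 plies

p1 X@[OX/../../OX]: (1,0)[OX/X./../OX]+0* (1,1)[OX/.X/../OX]+0 (2,0)[OX/../X./OX]+0 (2,1)[OX/../.X/OX]+0
p2 O@[OX/X./../OX]: (1,1)[OX/XO/../OX]+0* (2,0)[OX/X./O./OX]+0 (2,1)[OX/X./.O/OX]+0
p3 X@[OX/XO/../OX]: (2,0)[OX/XO/X./OX]+0* (2,1)[OX/XO/.X/OX]+0
p4 O@[OX/XO/X./OX]: (2,1)[OX/XO/XO/OX]+0*
p5 X@[OX/XO/XO/OX] terminal +0; root [OX/../../OX] d5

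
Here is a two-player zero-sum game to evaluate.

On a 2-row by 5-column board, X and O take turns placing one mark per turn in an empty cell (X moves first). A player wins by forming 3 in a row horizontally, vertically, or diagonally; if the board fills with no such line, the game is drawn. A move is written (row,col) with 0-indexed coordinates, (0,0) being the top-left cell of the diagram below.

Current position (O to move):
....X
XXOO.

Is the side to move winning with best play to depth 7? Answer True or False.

p1 O@[....X/XXOO.]: (0,0)[O...X/XXOO.]+0 (0,1)[.O..X/XXOO.]+1* (0,2)[..O.X/XXOO.]+1 (0,3)[...OX/XXOO.]+0 (1,4)[....X/XXOOO]+1
p2 X@[.O..X/XXOO.]: (0,0)[XO..X/XXOO.]-1* (0,2)[.OX.X/XXOO.]-1 (0,3)[.O.XX/XXOO.]-1 (1,4)[.O..X/XXOOX]-1
p3 O@[XO..X/XXOO.]: (0,2)[XOO.X/XXOO.]+1* (0,3)[XO.OX/XXOO.]+1 (1,4)[XO..X/XXOOO]+1
p4 X@[XOO.X/XXOO.]: (0,3)[XOOXX/XXOO.]-1* (1,4)[XOO.X/XXOOX]-1
p5 O@[XOOXX/XXOO.]: (1,4)[XOOXX/XXOOO]+1*
p6 X@[XOOXX/XXOOO] terminal -1; root [....X/XXOO.] d7

O winning at [....X/XXOO.]: True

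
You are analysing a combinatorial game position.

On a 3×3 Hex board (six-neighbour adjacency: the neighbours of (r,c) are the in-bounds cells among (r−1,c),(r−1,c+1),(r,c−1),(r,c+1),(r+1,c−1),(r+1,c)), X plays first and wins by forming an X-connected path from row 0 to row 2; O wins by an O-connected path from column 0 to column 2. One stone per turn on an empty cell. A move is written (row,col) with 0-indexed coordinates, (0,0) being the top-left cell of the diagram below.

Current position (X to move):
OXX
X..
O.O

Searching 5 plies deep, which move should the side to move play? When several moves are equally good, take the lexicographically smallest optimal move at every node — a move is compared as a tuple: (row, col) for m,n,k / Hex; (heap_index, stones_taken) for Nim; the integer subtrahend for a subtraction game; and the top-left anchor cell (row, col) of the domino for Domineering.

X's best at [OXX/X../O.O]: (2,1)

[OXX/X../O.O] X move#1: (1,1):-1/OXX/XX./O.O, (1,2):-1/OXX/X.X/O.O, (2,1):+1/OXX/X../OXO*
[OXX/X../OXO] O move#2: (1,1):-1/OXX/XO./OXO*, (1,2):-1/OXX/X.O/OXO
[OXX/XO./OXO] X move#3: (1,2):+1/OXX/XOX/OXO*
[OXX/XOX/OXO] end (terminal -1, O#4); searched OXX/X../O.O to 5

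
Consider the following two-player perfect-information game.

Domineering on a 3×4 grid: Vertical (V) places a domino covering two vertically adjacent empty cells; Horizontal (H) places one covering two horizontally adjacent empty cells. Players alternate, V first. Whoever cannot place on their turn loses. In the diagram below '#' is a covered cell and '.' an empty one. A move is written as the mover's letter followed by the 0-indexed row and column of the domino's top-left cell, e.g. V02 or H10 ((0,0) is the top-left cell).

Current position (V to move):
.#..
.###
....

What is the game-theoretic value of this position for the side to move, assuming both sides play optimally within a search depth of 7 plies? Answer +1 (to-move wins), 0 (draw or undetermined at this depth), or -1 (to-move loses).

[.#../.###/....] V move#1: V00:-1/##../####/....*, V10:-1/.#../####/#...
[##../####/....] H move#2: H02:+1/####/####/....*, H20:+1/##../####/##.., H21:+1/##../####/.##., H22:+1/##../####/..##
[####/####/....] end (terminal -1, V#3); searched .#../.###/.... to 7

value(.#../.###/...., V) = -1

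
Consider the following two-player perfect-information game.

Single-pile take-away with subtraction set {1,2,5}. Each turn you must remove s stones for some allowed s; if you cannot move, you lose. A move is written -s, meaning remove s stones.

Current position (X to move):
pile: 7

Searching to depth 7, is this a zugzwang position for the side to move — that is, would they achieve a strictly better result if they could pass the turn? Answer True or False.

p1 X@[7]: -1[6]+1* -2[5]-1 -5[2]-1
p2 O@[6]: -1[5]-1* -2[4]-1 -5[1]-1
p3 X@[5]: -1[4]-1 -2[3]+1* -5[0]+1
p4 O@[3]: -1[2]-1* -2[1]-1
p5 X@[2]: -1[1]-1 -2[0]+1*
p6 O@[0] terminal -1; root [7] d7
if X skipped the turn, O would face:
~ p1 O@[7]: -1[6]+1* -2[5]-1 -5[2]-1
~ p2 X@[6]: -1[5]-1* -2[4]-1 -5[1]-1
~ p3 O@[5]: -1[4]-1 -2[3]+1* -5[0]+1
~ p4 X@[3]: -1[2]-1* -2[1]-1
~ p5 O@[2]: -1[1]-1 -2[0]+1*
~ p6 X@[0] terminal -1; root [7] d7
compare (X): move=+1 vs pass=-1

zugzwang(7, X) = False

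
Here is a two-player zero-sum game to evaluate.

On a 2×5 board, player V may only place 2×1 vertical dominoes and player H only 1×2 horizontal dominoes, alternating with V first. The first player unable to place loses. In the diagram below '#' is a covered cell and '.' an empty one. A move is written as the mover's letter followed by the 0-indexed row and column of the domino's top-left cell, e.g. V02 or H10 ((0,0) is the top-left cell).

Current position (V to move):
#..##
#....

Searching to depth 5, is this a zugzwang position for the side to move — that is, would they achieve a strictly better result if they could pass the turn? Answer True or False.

zugzwang(#..##/#...., V) = False

ply 1, V at #..##/#.... | V01=-1→##.##/##...; V02=+1→#.###/#.#..*
ply 2, H at #.###/#.#.. | H13=-1→#.###/#.###*
ply 3, V at #.###/#.### | V01=+1→#####/#####*
ply 4: #####/##### is terminal -1 (H); from #..##/#.... depth 5
suppose V passes — search the same position with H to move:
pass> ply 1, H at #..##/#.... | H01=+1→#####/#....*; H11=+1→#..##/###..; H12=-1→#..##/#.##.; H13=-1→#..##/#..##
pass> ply 2: #####/#.... is terminal -1 (V); from #..##/#.... depth 5
for V: play +1, pass -1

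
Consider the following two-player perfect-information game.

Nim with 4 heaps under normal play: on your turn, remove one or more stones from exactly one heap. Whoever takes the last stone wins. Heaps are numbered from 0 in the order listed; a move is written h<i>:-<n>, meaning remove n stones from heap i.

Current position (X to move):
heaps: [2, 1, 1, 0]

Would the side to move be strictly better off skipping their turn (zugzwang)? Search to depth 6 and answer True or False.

ply 1, X at (2,1,1,0) | h0:-1=-1→(1,1,1,0); h0:-2=+1→(0,1,1,0)*; h1:-1=-1→(2,0,1,0); h2:-1=-1→(2,1,0,0)
ply 2, O at (0,1,1,0) | h1:-1=-1→(0,0,1,0)*; h2:-1=-1→(0,1,0,0)
ply 3, X at (0,0,1,0) | h2:-1=+1→(0,0,0,0)*
ply 4: (0,0,0,0) is terminal -1 (O); from (2,1,1,0) depth 6
pass branch (O moves first from the same position):
  | ply 1, O at (2,1,1,0) | h0:-1=-1→(1,1,1,0); h0:-2=+1→(0,1,1,0)*; h1:-1=-1→(2,0,1,0); h2:-1=-1→(2,1,0,0)
  | ply 2, X at (0,1,1,0) | h1:-1=-1→(0,0,1,0)*; h2:-1=-1→(0,1,0,0)
  | ply 3, O at (0,0,1,0) | h2:-1=+1→(0,0,0,0)*
  | ply 4: (0,0,0,0) is terminal -1 (X); from (2,1,1,0) depth 6
X moving scores +1; X passing scores -1

zugzwang((2,1,1,0), X) = False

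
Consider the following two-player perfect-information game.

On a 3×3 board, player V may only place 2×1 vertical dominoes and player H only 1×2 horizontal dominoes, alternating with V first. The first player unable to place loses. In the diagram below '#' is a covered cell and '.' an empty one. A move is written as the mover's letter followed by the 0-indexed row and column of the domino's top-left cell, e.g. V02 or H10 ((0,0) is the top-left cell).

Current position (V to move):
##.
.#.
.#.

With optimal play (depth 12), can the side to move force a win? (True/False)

V winning at [##./.#./.#.]: True

p1 V@[##./.#./.#.]: V02[###/.##/.#.]+1* V10[##./##./##.]+1 V12[##./.##/.##]+1
p2 H@[###/.##/.#.] terminal -1; root [##./.#./.#.] d12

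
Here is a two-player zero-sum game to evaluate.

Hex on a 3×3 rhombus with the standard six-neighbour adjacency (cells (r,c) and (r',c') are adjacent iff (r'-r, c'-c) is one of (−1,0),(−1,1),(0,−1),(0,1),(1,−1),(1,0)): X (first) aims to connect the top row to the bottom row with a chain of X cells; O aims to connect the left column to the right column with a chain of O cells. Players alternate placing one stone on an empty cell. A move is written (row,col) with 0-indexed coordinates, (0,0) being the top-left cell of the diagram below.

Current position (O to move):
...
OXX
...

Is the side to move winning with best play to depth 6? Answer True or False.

ply 1, O at .../OXX/... | (0,0)=-1→O../OXX/...*; (0,1)=-1→.O./OXX/...; (0,2)=-1→..O/OXX/...; (2,0)=-1→.../OXX/O..; (2,1)=-1→.../OXX/.O.; (2,2)=-1→.../OXX/..O
ply 2, X at O../OXX/... | (0,1)=+1→OX./OXX/...*; (0,2)=+1→O.X/OXX/...; (2,0)=+1→O../OXX/X..; (2,1)=+1→O../OXX/.X.; (2,2)=+1→O../OXX/..X
ply 3, O at OX./OXX/... | (0,2)=-1→OXO/OXX/...*; (2,0)=-1→OX./OXX/O..; (2,1)=-1→OX./OXX/.O.; (2,2)=-1→OX./OXX/..O
ply 4, X at OXO/OXX/... | (2,0)=+1→OXO/OXX/X..*; (2,1)=+1→OXO/OXX/.X.; (2,2)=+1→OXO/OXX/..X
ply 5: OXO/OXX/X.. is terminal -1 (O); from .../OXX/... depth 6

O winning at [.../OXX/...]: False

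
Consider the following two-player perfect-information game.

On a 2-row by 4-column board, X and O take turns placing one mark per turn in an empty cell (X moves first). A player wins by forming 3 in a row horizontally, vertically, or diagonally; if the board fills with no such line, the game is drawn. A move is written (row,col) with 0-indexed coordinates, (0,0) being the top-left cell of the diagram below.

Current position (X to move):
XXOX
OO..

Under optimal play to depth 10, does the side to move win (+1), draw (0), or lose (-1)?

[XXOX/OO..] X move#1: (1,2):+0/XXOX/OOX.*, (1,3):-1/XXOX/OO.X
[XXOX/OOX.] O move#2: (1,3):+0/XXOX/OOXO*
[XXOX/OOXO] end (terminal +0, X#3); searched XXOX/OO.. to 10

value(XXOX/OO.., X) = 0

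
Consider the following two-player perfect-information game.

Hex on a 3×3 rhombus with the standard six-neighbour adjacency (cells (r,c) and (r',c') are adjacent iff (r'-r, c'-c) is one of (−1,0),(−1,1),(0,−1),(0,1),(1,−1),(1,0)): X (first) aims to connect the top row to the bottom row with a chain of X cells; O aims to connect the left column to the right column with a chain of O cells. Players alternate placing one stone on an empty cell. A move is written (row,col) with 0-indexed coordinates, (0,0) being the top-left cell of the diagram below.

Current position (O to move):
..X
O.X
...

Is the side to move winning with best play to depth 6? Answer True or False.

O winning at [..X/O.X/...]: False

ply 1, O at ..X/O.X/... | (0,0)=-1→O.X/O.X/...*; (0,1)=-1→.OX/O.X/...; (1,1)=-1→..X/OOX/...; (2,0)=-1→..X/O.X/O..; (2,1)=-1→..X/O.X/.O.; (2,2)=-1→..X/O.X/..O
ply 2, X at O.X/O.X/... | (0,1)=+1→OXX/O.X/...*; (1,1)=+1→O.X/OXX/...; (2,0)=+1→O.X/O.X/X..; (2,1)=+1→O.X/O.X/.X.; (2,2)=+1→O.X/O.X/..X
ply 3, O at OXX/O.X/... | (1,1)=-1→OXX/OOX/...*; (2,0)=-1→OXX/O.X/O..; (2,1)=-1→OXX/O.X/.O.; (2,2)=-1→OXX/O.X/..O
ply 4, X at OXX/OOX/... | (2,0)=+1→OXX/OOX/X..*; (2,1)=+1→OXX/OOX/.X.; (2,2)=+1→OXX/OOX/..X
ply 5, O at OXX/OOX/X.. | (2,1)=-1→OXX/OOX/XO.*; (2,2)=-1→OXX/OOX/X.O
ply 6, X at OXX/OOX/XO. | (2,2)=+1→OXX/OOX/XOX*
ply 7: OXX/OOX/XOX is terminal -1 (O); from ..X/O.X/... depth 6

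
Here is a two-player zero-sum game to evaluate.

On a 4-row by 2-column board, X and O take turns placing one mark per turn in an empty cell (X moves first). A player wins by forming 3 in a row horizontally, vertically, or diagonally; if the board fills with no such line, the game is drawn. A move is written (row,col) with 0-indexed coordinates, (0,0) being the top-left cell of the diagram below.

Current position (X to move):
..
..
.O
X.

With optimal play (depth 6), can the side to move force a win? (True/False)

p1 X@[../../.O/X.]: (0,0)[X./../.O/X.]-1 (0,1)[.X/../.O/X.]+0* (1,0)[../X./.O/X.]+0 (1,1)[../.X/.O/X.]+0 (2,0)[../../XO/X.]+0 (3,1)[../../.O/XX]+0
p2 O@[.X/../.O/X.]: (0,0)[OX/../.O/X.]+0* (1,0)[.X/O./.O/X.]+0 (1,1)[.X/.O/.O/X.]+0 (2,0)[.X/../OO/X.]+0 (3,1)[.X/../.O/XO]+0
p3 X@[OX/../.O/X.]: (1,0)[OX/X./.O/X.]+0* (1,1)[OX/.X/.O/X.]+0 (2,0)[OX/../XO/X.]+0 (3,1)[OX/../.O/XX]+0
p4 O@[OX/X./.O/X.]: (1,1)[OX/XO/.O/X.]-1 (2,0)[OX/X./OO/X.]+0* (3,1)[OX/X./.O/XO]-1
p5 X@[OX/X./OO/X.]: (1,1)[OX/XX/OO/X.]+0* (3,1)[OX/X./OO/XX]+0
p6 O@[OX/XX/OO/X.]: (3,1)[OX/XX/OO/XO]+0*
p7 X@[OX/XX/OO/XO] terminal +0; root [../../.O/X.] d6

X winning at [../../.O/X.]: False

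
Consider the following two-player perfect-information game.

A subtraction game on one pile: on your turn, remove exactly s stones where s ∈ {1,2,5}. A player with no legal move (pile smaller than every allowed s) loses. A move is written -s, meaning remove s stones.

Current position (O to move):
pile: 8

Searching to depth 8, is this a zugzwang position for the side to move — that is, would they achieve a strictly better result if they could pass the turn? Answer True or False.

zugzwang(8, O) = False

ply 1, O at 8 | -1=-1→7; -2=+1→6*; -5=+1→3
ply 2, X at 6 | -1=-1→5*; -2=-1→4; -5=-1→1
ply 3, O at 5 | -1=-1→4; -2=+1→3*; -5=+1→0
ply 4, X at 3 | -1=-1→2*; -2=-1→1
ply 5, O at 2 | -1=-1→1; -2=+1→0*
ply 6: 0 is terminal -1 (X); from 8 depth 8
suppose O passes — search the same position with X to move:
pass> ply 1, X at 8 | -1=-1→7; -2=+1→6*; -5=+1→3
pass> ply 2, O at 6 | -1=-1→5*; -2=-1→4; -5=-1→1
pass> ply 3, X at 5 | -1=-1→4; -2=+1→3*; -5=+1→0
pass> ply 4, O at 3 | -1=-1→2*; -2=-1→1
pass> ply 5, X at 2 | -1=-1→1; -2=+1→0*
pass> ply 6: 0 is terminal -1 (O); from 8 depth 8
for O: play +1, pass -1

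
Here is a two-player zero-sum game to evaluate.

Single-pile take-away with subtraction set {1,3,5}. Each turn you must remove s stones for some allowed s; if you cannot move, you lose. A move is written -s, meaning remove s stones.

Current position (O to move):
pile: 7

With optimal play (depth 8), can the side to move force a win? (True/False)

ply 1, O at 7 | -1=+1→6*; -3=+1→4; -5=+1→2
ply 2, X at 6 | -1=-1→5*; -3=-1→3; -5=-1→1
ply 3, O at 5 | -1=+1→4*; -3=+1→2; -5=+1→0
ply 4, X at 4 | -1=-1→3*; -3=-1→1
ply 5, O at 3 | -1=+1→2*; -3=+1→0
ply 6, X at 2 | -1=-1→1*
ply 7, O at 1 | -1=+1→0*
ply 8: 0 is terminal -1 (X); from 7 depth 8

O winning at [7]: True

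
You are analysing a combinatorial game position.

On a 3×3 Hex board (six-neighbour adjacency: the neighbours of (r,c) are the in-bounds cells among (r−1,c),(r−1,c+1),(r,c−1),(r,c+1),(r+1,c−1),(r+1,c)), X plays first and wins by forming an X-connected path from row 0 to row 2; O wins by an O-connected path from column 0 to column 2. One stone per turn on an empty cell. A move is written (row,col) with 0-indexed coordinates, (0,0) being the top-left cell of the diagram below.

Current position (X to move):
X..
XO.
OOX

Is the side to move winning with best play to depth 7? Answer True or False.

p1 X@[X../XO./OOX]: (0,1)[XX./XO./OOX]-1* (0,2)[X.X/XO./OOX]-1 (1,2)[X../XOX/OOX]-1
p2 O@[XX./XO./OOX]: (0,2)[XXO/XO./OOX]+1* (1,2)[XX./XOO/OOX]+1
p3 X@[XXO/XO./OOX] terminal -1; root [X../XO./OOX] d7

X winning at [X../XO./OOX]: False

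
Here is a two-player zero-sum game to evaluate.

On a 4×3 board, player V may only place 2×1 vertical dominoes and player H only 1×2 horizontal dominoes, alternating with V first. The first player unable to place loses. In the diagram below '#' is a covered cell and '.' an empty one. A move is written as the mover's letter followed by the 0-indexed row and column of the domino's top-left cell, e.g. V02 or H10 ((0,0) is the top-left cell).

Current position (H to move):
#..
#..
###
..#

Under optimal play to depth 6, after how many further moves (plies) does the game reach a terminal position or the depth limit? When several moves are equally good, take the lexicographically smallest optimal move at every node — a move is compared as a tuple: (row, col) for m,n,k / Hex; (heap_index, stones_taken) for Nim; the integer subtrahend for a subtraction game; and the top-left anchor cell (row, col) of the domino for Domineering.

ply 1, H at #../#../###/..# | H01=+1→###/#../###/..#*; H11=+1→#../###/###/..#; H30=-1→#../#../###/###
ply 2: ###/#../###/..# is terminal -1 (V); from #../#../###/..# depth 6

PV length from [#../#../###/..#]: 1 ply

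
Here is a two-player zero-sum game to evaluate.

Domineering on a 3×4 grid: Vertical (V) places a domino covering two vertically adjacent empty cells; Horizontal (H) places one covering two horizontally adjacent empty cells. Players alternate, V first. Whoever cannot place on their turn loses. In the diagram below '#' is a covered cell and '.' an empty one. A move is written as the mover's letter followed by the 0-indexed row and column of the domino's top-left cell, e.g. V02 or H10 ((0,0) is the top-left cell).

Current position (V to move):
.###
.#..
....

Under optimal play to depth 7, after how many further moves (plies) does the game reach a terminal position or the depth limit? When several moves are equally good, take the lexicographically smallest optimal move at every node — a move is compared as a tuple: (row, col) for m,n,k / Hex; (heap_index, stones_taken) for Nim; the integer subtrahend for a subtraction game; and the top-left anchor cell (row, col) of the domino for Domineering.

PV length from [.###/.#../....]: 3 plies

ply 1, V at .###/.#../.... | V00=-1→####/##../....; V10=-1→.###/##../#...; V12=+1→.###/.##./..#.*; V13=+1→.###/.#.#/...#
ply 2, H at .###/.##./..#. | H20=-1→.###/.##./###.*
ply 3, V at .###/.##./###. | V00=+1→####/###./###.*; V13=+1→.###/.###/####
ply 4: ####/###./###. is terminal -1 (H); from .###/.#../.... depth 7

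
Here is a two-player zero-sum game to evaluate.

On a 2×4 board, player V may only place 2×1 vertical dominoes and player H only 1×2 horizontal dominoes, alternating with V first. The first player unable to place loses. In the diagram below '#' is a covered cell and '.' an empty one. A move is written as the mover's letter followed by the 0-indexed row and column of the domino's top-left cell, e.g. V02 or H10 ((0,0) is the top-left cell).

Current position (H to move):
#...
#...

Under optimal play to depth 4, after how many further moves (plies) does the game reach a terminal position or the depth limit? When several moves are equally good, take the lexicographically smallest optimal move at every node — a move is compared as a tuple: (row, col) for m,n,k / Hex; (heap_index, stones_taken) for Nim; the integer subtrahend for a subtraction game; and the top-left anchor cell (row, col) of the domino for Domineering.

PV length from [#.../#...]: 3 plies

ply 1, H at #.../#... | H01=+1→###./#...*; H02=+1→#.##/#...; H11=+1→#.../###.; H12=+1→#.../#.##
ply 2, V at ###./#... | V03=-1→####/#..#*
ply 3, H at ####/#..# | H11=+1→####/####*
ply 4: ####/#### is terminal -1 (V); from #.../#... depth 4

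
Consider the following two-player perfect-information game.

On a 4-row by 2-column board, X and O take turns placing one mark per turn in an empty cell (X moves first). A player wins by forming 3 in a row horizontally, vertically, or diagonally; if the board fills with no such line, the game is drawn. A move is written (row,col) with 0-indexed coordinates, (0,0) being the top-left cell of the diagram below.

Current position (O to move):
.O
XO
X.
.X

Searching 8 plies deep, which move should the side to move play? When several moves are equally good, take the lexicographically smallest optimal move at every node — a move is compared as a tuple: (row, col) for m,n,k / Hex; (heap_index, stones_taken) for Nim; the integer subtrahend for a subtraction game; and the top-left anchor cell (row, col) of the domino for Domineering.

p1 O@[.O/XO/X./.X]: (0,0)[OO/XO/X./.X]-1 (2,1)[.O/XO/XO/.X]+1* (3,0)[.O/XO/X./OX]-1
p2 X@[.O/XO/XO/.X] terminal -1; root [.O/XO/X./.X] d8

O's best at [.O/XO/X./.X]: (2,1)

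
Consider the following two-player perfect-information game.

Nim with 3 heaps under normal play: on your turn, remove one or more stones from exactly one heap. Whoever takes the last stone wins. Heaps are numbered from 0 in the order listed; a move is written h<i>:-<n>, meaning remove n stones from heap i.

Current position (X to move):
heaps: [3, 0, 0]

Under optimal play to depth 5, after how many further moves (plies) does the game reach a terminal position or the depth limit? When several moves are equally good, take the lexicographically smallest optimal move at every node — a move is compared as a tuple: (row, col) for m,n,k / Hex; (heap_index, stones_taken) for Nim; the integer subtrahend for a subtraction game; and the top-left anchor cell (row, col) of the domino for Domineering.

p1 X@[(3,0,0)]: h0:-1[(2,0,0)]-1 h0:-2[(1,0,0)]-1 h0:-3[(0,0,0)]+1*
p2 O@[(0,0,0)] terminal -1; root [(3,0,0)] d5

PV length from [(3,0,0)]: 1 ply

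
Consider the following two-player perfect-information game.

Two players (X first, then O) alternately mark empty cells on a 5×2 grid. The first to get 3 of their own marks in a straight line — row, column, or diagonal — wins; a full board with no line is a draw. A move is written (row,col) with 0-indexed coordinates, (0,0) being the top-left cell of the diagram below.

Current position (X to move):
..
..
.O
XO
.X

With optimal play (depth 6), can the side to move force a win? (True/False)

X winning at [../../.O/XO/.X]: False

ply 1, X at ../../.O/XO/.X | (0,0)=-1→X./../.O/XO/.X; (0,1)=-1→.X/../.O/XO/.X; (1,0)=-1→../X./.O/XO/.X; (1,1)=+0→../.X/.O/XO/.X*; (2,0)=-1→../../XO/XO/.X; (4,0)=-1→../../.O/XO/XX
ply 2, O at ../.X/.O/XO/.X | (0,0)=-1→O./.X/.O/XO/.X; (0,1)=-1→.O/.X/.O/XO/.X; (1,0)=+0→../OX/.O/XO/.X*; (2,0)=+0→../.X/OO/XO/.X; (4,0)=+0→../.X/.O/XO/OX
ply 3, X at ../OX/.O/XO/.X | (0,0)=+0→X./OX/.O/XO/.X*; (0,1)=+0→.X/OX/.O/XO/.X; (2,0)=+0→../OX/XO/XO/.X; (4,0)=+0→../OX/.O/XO/XX
ply 4, O at X./OX/.O/XO/.X | (0,1)=+0→XO/OX/.O/XO/.X*; (2,0)=+0→X./OX/OO/XO/.X; (4,0)=+0→X./OX/.O/XO/OX
ply 5, X at XO/OX/.O/XO/.X | (2,0)=+0→XO/OX/XO/XO/.X*; (4,0)=+0→XO/OX/.O/XO/XX
ply 6, O at XO/OX/XO/XO/.X | (4,0)=+0→XO/OX/XO/XO/OX*
ply 7: XO/OX/XO/XO/OX is terminal +0 (X); from ../../.O/XO/.X depth 6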